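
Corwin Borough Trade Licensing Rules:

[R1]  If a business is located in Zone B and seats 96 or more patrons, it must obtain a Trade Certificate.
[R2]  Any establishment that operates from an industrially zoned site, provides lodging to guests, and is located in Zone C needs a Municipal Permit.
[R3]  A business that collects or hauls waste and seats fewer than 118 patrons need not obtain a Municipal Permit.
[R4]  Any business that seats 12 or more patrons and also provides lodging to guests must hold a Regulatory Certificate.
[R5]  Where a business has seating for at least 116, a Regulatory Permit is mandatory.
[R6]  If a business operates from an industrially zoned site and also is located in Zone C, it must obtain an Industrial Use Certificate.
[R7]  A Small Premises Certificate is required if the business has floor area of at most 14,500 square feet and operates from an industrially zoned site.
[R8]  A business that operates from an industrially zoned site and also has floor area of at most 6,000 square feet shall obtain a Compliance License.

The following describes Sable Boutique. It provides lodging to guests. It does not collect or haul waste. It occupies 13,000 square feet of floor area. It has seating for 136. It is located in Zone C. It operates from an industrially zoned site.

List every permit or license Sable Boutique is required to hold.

Industrial Use Certificate, Municipal Permit, Regulatory Certificate, Regulatory Permit, Small Premises Certificate

[R1] is located in Zone C (not: is located in Zone B); seating 136 ≥ 96 → Trade Certificate not required.
[R2] operates from an industrially zoned site; provides lodging to guests; is located in Zone C → Municipal Permit required.
[R3] does not collect or haul waste; seating 136 ≥ 118 → Municipal Permit exemption does not apply.
[R4] seating 136 ≥ 12; provides lodging to guests → Regulatory Certificate required.
[R5] seating 136 ≥ 116 → Regulatory Permit required.
[R6] operates from an industrially zoned site; is located in Zone C → Industrial Use Certificate required.
[R7] floor area 13,000 square feet ≤ 14,500 square feet; operates from an industrially zoned site → Small Premises Certificate required.
[R8] operates from an industrially zoned site; floor area 13,000 square feet > 6,000 square feet → Compliance License not required.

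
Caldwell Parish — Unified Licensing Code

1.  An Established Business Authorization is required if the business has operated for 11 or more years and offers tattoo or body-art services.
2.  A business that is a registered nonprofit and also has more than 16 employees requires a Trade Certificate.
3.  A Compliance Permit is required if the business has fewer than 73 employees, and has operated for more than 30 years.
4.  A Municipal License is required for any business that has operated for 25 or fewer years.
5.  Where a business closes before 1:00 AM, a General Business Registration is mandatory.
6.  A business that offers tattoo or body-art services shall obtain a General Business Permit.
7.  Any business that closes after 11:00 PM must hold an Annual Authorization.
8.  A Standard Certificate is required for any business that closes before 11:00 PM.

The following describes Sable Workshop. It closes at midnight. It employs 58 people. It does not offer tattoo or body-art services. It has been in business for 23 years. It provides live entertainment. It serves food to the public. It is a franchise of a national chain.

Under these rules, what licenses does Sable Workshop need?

1. years in business 23 ≥ 11; does not offer tattoo or body-art services → Established Business Authorization not required.
2. is a franchise of a national chain (not: is a registered nonprofit); employees 58 > 16 → Trade Certificate not required.
3. employees 58 < 73; years in business 23 ≤ 30 → Compliance Permit not required.
4. years in business 23 ≤ 25 → Municipal License required.
5. closes midnight, at/before 1:00 AM → General Business Registration required.
6. does not offer tattoo or body-art services → General Business Permit not required.
7. closes midnight, after 11:00 PM → Annual Authorization required.
8. closes midnight, after 11:00 PM → Standard Certificate not required.

Annual Authorization, General Business Registration, Municipal License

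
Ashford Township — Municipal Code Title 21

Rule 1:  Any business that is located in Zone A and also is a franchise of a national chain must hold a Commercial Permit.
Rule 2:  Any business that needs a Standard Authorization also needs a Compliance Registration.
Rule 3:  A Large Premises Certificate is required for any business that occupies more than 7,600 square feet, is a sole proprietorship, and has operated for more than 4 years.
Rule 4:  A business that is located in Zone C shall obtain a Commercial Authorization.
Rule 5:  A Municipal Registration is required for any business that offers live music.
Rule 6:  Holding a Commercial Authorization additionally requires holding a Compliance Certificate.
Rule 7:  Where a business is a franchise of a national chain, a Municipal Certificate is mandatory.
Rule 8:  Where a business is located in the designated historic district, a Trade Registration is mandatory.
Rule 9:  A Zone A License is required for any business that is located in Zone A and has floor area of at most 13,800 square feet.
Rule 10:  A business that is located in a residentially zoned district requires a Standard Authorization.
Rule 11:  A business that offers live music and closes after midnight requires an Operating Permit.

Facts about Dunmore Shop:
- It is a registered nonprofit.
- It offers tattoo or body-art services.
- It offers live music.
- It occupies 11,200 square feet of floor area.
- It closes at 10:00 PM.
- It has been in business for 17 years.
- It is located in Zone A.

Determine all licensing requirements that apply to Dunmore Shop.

Rule 1: is located in Zone A; is a registered nonprofit (not: is a franchise of a national chain) → Commercial Permit not required.
Rule 2: Standard Authorization is not required → no effect.
Rule 3: floor area 11,200 square feet > 7,600 square feet; is a registered nonprofit (not: is a sole proprietorship); years in business 17 > 4 → Large Premises Certificate not required.
Rule 4: is located in Zone A (not: is located in Zone C) → Commercial Authorization not required.
Rule 5: offers live music → Municipal Registration required.
Rule 6: Commercial Authorization is not required → no effect.
Rule 7: is a registered nonprofit (not: is a franchise of a national chain) → Municipal Certificate not required.
Rule 8: is located in Zone A (not: is located in the designated historic district) → Trade Registration not required.
Rule 9: is located in Zone A; floor area 11,200 square feet ≤ 13,800 square feet → Zone A License required.
Rule 10: is located in Zone A (not: is located in a residentially zoned district) → Standard Authorization not required.
Rule 11: offers live music; closes 10:00 PM, at/before midnight → Operating Permit not required.

Municipal Registration, Zone A License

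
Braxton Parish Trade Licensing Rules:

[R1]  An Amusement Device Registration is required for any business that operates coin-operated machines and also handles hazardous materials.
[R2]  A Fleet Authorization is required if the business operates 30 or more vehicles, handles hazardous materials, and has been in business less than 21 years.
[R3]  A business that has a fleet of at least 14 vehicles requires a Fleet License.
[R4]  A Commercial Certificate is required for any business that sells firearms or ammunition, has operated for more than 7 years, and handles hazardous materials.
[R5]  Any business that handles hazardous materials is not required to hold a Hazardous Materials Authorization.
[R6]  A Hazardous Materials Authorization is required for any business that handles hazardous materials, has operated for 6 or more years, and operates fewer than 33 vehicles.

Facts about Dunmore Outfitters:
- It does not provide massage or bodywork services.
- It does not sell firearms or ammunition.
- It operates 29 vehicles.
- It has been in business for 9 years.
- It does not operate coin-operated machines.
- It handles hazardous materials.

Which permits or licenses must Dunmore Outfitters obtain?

Fleet License

[R1] does not operate coin-operated machines; handles hazardous materials → Amusement Device Registration not required.
[R2] vehicles 29 < 30; handles hazardous materials; years in business 9 < 21 → Fleet Authorization not required.
[R3] vehicles 29 ≥ 14 → Fleet License required.
[R4] does not sell firearms or ammunition; years in business 9 > 7; handles hazardous materials → Commercial Certificate not required.
[R5] handles hazardous materials → exempt from Hazardous Materials Authorization.
[R6] handles hazardous materials; years in business 9 ≥ 6; vehicles 29 < 33 → Hazardous Materials Authorization required.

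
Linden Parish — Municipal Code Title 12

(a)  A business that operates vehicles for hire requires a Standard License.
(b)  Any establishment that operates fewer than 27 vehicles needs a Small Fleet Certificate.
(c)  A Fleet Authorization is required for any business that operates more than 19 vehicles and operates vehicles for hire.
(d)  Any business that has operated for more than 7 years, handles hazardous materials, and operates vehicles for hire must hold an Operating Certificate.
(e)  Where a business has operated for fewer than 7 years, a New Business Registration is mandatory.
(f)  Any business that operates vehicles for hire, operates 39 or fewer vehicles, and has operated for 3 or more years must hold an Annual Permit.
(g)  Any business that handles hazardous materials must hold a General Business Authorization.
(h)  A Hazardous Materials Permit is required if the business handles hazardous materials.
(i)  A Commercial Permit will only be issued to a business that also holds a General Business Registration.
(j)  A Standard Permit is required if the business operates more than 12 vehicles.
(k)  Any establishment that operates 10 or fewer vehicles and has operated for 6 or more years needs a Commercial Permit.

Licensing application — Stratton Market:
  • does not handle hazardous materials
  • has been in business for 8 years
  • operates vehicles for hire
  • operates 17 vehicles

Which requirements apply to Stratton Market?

(a) operates vehicles for hire → Standard License required.
(b) vehicles 17 < 27 → Small Fleet Certificate required.
(c) vehicles 17 ≤ 19; operates vehicles for hire → Fleet Authorization not required.
(d) years in business 8 > 7; does not handle hazardous materials; operates vehicles for hire → Operating Certificate not required.
(e) years in business 8 ≥ 7 → New Business Registration not required.
(f) operates vehicles for hire; vehicles 17 ≤ 39; years in business 8 ≥ 3 → Annual Permit required.
(g) does not handle hazardous materials → General Business Authorization not required.
(h) does not handle hazardous materials → Hazardous Materials Permit not required.
(i) Commercial Permit is not required → no effect.
(j) vehicles 17 > 12 → Standard Permit required.
(k) vehicles 17 > 10; years in business 8 ≥ 6 → Commercial Permit not required.

Annual Permit, Small Fleet Certificate, Standard License, Standard Permit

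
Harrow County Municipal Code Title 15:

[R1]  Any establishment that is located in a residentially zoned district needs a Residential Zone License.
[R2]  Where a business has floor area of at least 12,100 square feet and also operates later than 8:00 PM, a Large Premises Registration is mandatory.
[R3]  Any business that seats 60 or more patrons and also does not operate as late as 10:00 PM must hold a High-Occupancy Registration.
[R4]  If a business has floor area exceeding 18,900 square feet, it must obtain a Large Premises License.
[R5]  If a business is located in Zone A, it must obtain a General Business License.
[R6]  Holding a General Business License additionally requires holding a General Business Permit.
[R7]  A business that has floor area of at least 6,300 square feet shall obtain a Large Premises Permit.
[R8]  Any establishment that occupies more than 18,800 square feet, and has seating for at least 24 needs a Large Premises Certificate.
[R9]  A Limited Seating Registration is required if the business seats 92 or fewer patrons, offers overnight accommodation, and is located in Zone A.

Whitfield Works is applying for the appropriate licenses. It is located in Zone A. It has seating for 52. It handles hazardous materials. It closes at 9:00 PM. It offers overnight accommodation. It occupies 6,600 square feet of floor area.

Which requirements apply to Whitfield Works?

[R1] is located in Zone A (not: is located in a residentially zoned district) → Residential Zone License not required.
[R2] floor area 6,600 square feet < 12,100 square feet; closes 9:00 PM, after 8:00 PM → Large Premises Registration not required.
[R3] seating 52 < 60; closes 9:00 PM, at/before 10:00 PM → High-Occupancy Registration not required.
[R4] floor area 6,600 square feet ≤ 18,900 square feet → Large Premises License not required.
[R5] is located in Zone A → General Business License required.
[R6] General Business License is required → General Business Permit also required.
[R7] floor area 6,600 square feet ≥ 6,300 square feet → Large Premises Permit required.
[R8] floor area 6,600 square feet ≤ 18,800 square feet; seating 52 ≥ 24 → Large Premises Certificate not required.
[R9] seating 52 ≤ 92; offers overnight accommodation; is located in Zone A → Limited Seating Registration required.

General Business License, General Business Permit, Large Premises Permit, Limited Seating Registration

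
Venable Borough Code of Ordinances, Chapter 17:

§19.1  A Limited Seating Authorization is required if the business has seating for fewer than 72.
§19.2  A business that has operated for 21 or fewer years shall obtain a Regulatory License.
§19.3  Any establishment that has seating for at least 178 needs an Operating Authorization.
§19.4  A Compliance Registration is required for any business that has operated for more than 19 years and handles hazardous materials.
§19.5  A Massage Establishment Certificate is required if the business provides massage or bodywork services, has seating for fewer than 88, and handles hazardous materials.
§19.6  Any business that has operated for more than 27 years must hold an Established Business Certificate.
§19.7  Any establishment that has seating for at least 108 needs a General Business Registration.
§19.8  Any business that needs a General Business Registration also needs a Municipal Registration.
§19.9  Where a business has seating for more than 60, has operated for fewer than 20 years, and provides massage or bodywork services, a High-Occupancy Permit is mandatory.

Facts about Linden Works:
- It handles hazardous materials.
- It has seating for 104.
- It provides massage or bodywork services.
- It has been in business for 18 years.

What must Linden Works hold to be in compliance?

High-Occupancy Permit, Regulatory License

§19.1 seating 104 ≥ 72 → Limited Seating Authorization not required.
§19.2 years in business 18 ≤ 21 → Regulatory License required.
§19.3 seating 104 < 178 → Operating Authorization not required.
§19.4 years in business 18 ≤ 19; handles hazardous materials → Compliance Registration not required.
§19.5 provides massage or bodywork services; seating 104 ≥ 88; handles hazardous materials → Massage Establishment Certificate not required.
§19.6 years in business 18 ≤ 27 → Established Business Certificate not required.
§19.7 seating 104 < 108 → General Business Registration not required.
§19.8 General Business Registration is not required → no effect.
§19.9 seating 104 > 60; years in business 18 < 20; provides massage or bodywork services → High-Occupancy Permit required.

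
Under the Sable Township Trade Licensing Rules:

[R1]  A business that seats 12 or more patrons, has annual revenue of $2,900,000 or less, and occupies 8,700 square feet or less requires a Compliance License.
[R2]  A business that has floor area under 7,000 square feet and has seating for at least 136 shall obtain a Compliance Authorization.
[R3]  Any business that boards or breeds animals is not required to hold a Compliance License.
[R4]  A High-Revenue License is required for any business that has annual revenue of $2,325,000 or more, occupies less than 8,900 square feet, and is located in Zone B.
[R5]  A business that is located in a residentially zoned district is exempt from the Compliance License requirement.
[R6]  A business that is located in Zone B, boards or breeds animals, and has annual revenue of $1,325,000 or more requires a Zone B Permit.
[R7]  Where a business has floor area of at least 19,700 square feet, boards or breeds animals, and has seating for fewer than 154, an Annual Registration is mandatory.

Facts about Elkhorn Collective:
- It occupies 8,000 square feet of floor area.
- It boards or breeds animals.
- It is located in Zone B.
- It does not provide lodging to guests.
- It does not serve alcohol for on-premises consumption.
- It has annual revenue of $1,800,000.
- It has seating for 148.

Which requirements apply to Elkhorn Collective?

Zone B Permit

[R1] seating 148 ≥ 12; revenue $1,800,000 ≤ $2,900,000; floor area 8,000 square feet ≤ 8,700 square feet → Compliance License required.
[R2] floor area 8,000 square feet ≥ 7,000 square feet; seating 148 ≥ 136 → Compliance Authorization not required.
[R3] boards or breeds animals → exempt from Compliance License.
[R4] revenue $1,800,000 < $2,325,000; floor area 8,000 square feet < 8,900 square feet; is located in Zone B → High-Revenue License not required.
[R5] is located in Zone B (not: is located in a residentially zoned district) → Compliance License exemption does not apply.
[R6] is located in Zone B; boards or breeds animals; revenue $1,800,000 ≥ $1,325,000 → Zone B Permit required.
[R7] floor area 8,000 square feet < 19,700 square feet; boards or breeds animals; seating 148 < 154 → Annual Registration not required.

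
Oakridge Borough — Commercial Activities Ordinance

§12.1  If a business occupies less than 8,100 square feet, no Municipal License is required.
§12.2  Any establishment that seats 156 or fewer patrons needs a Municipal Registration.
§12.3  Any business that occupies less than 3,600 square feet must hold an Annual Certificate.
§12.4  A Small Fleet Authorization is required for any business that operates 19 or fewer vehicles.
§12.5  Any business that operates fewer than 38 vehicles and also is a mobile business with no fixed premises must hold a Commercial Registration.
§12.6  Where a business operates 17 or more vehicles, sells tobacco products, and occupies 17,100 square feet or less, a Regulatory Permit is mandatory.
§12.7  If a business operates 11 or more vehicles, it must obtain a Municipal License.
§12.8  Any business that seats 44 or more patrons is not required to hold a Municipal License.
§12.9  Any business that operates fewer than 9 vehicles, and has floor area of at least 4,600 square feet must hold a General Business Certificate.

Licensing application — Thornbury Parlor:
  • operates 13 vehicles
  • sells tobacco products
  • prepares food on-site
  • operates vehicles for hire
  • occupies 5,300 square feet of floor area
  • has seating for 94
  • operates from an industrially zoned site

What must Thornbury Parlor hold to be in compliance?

§12.1 floor area 5,300 square feet < 8,100 square feet → exempt from Municipal License.
§12.2 seating 94 ≤ 156 → Municipal Registration required.
§12.3 floor area 5,300 square feet ≥ 3,600 square feet → Annual Certificate not required.
§12.4 vehicles 13 ≤ 19 → Small Fleet Authorization required.
§12.5 vehicles 13 < 38; operates from an industrially zoned site (not: is a mobile business with no fixed premises) → Commercial Registration not required.
§12.6 vehicles 13 < 17; sells tobacco products; floor area 5,300 square feet ≤ 17,100 square feet → Regulatory Permit not required.
§12.7 vehicles 13 ≥ 11 → Municipal License required.
§12.8 seating 94 ≥ 44 → exempt from Municipal License.
§12.9 vehicles 13 ≥ 9; floor area 5,300 square feet ≥ 4,600 square feet → General Business Certificate not required.

Municipal Registration, Small Fleet Authorization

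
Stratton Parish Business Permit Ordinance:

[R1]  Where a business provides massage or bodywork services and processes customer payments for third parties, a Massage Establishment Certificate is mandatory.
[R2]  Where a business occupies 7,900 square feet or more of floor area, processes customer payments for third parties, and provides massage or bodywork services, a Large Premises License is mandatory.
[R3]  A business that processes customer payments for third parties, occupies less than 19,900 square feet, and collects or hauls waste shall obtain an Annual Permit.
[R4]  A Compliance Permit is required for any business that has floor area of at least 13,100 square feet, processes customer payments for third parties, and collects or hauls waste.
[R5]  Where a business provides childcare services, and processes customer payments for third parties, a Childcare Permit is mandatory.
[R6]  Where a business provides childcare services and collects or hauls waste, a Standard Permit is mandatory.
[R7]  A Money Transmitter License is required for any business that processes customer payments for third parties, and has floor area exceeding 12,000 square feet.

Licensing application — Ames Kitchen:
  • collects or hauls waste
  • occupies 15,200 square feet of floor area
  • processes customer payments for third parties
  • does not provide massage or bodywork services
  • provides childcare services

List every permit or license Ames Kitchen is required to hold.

[R1] does not provide massage or bodywork services; processes customer payments for third parties → Massage Establishment Certificate not required.
[R2] floor area 15,200 square feet ≥ 7,900 square feet; processes customer payments for third parties; does not provide massage or bodywork services → Large Premises License not required.
[R3] processes customer payments for third parties; floor area 15,200 square feet < 19,900 square feet; collects or hauls waste → Annual Permit required.
[R4] floor area 15,200 square feet ≥ 13,100 square feet; processes customer payments for third parties; collects or hauls waste → Compliance Permit required.
[R5] provides childcare services; processes customer payments for third parties → Childcare Permit required.
[R6] provides childcare services; collects or hauls waste → Standard Permit required.
[R7] processes customer payments for third parties; floor area 15,200 square feet > 12,000 square feet → Money Transmitter License required.

Annual Permit, Childcare Permit, Compliance Permit, Money Transmitter License, Standard Permit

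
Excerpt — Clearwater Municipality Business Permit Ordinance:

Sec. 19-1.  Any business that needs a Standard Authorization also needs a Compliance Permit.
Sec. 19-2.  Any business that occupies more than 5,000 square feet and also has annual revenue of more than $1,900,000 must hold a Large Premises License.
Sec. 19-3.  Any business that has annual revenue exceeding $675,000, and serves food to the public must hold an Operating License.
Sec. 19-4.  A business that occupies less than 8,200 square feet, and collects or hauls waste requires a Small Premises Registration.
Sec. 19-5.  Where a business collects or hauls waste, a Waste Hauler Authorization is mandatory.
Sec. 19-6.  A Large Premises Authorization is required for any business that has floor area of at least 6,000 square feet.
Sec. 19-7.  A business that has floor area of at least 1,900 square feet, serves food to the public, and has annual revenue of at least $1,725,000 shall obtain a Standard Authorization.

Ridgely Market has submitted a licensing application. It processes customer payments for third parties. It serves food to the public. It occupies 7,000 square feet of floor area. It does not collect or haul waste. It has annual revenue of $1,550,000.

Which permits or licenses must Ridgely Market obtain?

Sec. 19-1. Standard Authorization is not required → no effect.
Sec. 19-2. floor area 7,000 square feet > 5,000 square feet; revenue $1,550,000 ≤ $1,900,000 → Large Premises License not required.
Sec. 19-3. revenue $1,550,000 > $675,000; serves food to the public → Operating License required.
Sec. 19-4. floor area 7,000 square feet < 8,200 square feet; does not collect or haul waste → Small Premises Registration not required.
Sec. 19-5. does not collect or haul waste → Waste Hauler Authorization not required.
Sec. 19-6. floor area 7,000 square feet ≥ 6,000 square feet → Large Premises Authorization required.
Sec. 19-7. floor area 7,000 square feet ≥ 1,900 square feet; serves food to the public; revenue $1,550,000 < $1,725,000 → Standard Authorization not required.

Large Premises Authorization, Operating License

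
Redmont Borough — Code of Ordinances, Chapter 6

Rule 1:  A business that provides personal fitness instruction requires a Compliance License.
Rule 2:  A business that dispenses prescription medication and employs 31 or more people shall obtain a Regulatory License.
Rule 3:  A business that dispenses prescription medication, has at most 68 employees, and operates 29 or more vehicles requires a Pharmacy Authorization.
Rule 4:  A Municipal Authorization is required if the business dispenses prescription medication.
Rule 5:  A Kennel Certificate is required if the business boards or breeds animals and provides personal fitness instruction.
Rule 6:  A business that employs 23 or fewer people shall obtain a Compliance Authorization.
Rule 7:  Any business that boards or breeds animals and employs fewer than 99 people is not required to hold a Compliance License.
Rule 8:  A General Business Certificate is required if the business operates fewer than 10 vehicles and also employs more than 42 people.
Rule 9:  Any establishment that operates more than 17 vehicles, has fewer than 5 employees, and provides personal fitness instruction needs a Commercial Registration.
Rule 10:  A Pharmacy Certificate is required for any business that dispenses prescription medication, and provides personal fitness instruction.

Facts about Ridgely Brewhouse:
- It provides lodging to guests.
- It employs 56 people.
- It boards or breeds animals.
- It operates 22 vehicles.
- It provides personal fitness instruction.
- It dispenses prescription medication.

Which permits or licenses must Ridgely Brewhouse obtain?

Rule 1: provides personal fitness instruction → Compliance License required.
Rule 2: dispenses prescription medication; employees 56 ≥ 31 → Regulatory License required.
Rule 3: dispenses prescription medication; employees 56 ≤ 68; vehicles 22 < 29 → Pharmacy Authorization not required.
Rule 4: dispenses prescription medication → Municipal Authorization required.
Rule 5: boards or breeds animals; provides personal fitness instruction → Kennel Certificate required.
Rule 6: employees 56 > 23 → Compliance Authorization not required.
Rule 7: boards or breeds animals; employees 56 < 99 → exempt from Compliance License.
Rule 8: vehicles 22 ≥ 10; employees 56 > 42 → General Business Certificate not required.
Rule 9: vehicles 22 > 17; employees 56 ≥ 5; provides personal fitness instruction → Commercial Registration not required.
Rule 10: dispenses prescription medication; provides personal fitness instruction → Pharmacy Certificate required.

Kennel Certificate, Municipal Authorization, Pharmacy Certificate, Regulatory License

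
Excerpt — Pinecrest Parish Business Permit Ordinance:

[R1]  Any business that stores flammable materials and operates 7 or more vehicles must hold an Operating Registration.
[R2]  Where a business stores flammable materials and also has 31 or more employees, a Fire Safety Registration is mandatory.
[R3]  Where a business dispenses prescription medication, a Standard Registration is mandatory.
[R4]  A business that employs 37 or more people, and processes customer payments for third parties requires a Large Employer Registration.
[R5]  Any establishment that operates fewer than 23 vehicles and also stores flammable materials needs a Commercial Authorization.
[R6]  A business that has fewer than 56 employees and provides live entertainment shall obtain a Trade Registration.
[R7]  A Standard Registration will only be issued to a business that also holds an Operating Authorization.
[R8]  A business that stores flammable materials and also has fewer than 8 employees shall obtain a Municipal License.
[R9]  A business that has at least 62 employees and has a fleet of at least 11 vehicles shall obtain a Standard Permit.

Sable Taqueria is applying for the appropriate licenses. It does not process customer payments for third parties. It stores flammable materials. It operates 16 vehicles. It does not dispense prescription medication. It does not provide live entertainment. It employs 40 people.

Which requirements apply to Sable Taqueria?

Commercial Authorization, Fire Safety Registration, Operating Registration

[R1] stores flammable materials; vehicles 16 ≥ 7 → Operating Registration required.
[R2] stores flammable materials; employees 40 ≥ 31 → Fire Safety Registration required.
[R3] does not dispense prescription medication → Standard Registration not required.
[R4] employees 40 ≥ 37; does not process customer payments for third parties → Large Employer Registration not required.
[R5] vehicles 16 < 23; stores flammable materials → Commercial Authorization required.
[R6] employees 40 < 56; does not provide live entertainment → Trade Registration not required.
[R7] Standard Registration is not required → no effect.
[R8] stores flammable materials; employees 40 ≥ 8 → Municipal License not required.
[R9] employees 40 < 62; vehicles 16 ≥ 11 → Standard Permit not required.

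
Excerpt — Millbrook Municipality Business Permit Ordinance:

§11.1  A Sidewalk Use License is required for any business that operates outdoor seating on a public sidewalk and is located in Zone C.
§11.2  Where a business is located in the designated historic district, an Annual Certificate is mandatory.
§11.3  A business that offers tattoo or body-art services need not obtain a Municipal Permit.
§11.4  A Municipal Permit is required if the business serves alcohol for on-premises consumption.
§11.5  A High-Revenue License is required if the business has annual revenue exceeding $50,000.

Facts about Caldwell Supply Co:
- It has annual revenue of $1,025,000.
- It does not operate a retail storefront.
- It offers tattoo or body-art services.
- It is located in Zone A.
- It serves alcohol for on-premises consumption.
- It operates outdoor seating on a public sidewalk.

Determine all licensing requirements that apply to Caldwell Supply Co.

High-Revenue License

§11.1 operates outdoor seating on a public sidewalk; is located in Zone A (not: is located in Zone C) → Sidewalk Use License not required.
§11.2 is located in Zone A (not: is located in the designated historic district) → Annual Certificate not required.
§11.3 offers tattoo or body-art services → exempt from Municipal Permit.
§11.4 serves alcohol for on-premises consumption → Municipal Permit required.
§11.5 revenue $1,025,000 > $50,000 → High-Revenue License required.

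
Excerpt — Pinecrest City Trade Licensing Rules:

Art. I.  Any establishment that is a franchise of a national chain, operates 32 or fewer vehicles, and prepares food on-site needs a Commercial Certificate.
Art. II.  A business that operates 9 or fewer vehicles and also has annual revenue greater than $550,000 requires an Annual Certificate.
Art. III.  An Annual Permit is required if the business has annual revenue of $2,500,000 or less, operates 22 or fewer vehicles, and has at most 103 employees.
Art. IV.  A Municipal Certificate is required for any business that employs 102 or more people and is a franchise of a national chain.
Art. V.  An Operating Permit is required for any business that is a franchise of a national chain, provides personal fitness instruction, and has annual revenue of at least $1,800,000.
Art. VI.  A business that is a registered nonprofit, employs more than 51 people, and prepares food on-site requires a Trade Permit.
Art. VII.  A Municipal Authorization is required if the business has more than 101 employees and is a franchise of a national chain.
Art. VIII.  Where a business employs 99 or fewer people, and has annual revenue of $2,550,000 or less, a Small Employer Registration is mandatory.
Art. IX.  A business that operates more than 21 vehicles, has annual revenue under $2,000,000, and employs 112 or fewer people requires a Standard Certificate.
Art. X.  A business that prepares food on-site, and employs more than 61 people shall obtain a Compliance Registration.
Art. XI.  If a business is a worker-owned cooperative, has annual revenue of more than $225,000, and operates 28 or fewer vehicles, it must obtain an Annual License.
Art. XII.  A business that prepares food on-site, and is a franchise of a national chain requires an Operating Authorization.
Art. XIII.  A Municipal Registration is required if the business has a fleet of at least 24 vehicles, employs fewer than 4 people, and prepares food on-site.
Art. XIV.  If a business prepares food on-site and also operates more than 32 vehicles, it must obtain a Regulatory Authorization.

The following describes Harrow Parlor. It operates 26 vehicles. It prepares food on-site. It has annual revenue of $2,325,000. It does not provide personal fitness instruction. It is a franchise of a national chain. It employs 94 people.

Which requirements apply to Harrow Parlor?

Commercial Certificate, Compliance Registration, Operating Authorization, Small Employer Registration

Art. I. is a franchise of a national chain; vehicles 26 ≤ 32; prepares food on-site → Commercial Certificate required.
Art. II. vehicles 26 > 9; revenue $2,325,000 > $550,000 → Annual Certificate not required.
Art. III. revenue $2,325,000 ≤ $2,500,000; vehicles 26 > 22; employees 94 ≤ 103 → Annual Permit not required.
Art. IV. employees 94 < 102; is a franchise of a national chain → Municipal Certificate not required.
Art. V. is a franchise of a national chain; does not provide personal fitness instruction; revenue $2,325,000 ≥ $1,800,000 → Operating Permit not required.
Art. VI. is a franchise of a national chain (not: is a registered nonprofit); employees 94 > 51; prepares food on-site → Trade Permit not required.
Art. VII. employees 94 ≤ 101; is a franchise of a national chain → Municipal Authorization not required.
Art. VIII. employees 94 ≤ 99; revenue $2,325,000 ≤ $2,550,000 → Small Employer Registration required.
Art. IX. vehicles 26 > 21; revenue $2,325,000 ≥ $2,000,000; employees 94 ≤ 112 → Standard Certificate not required.
Art. X. prepares food on-site; employees 94 > 61 → Compliance Registration required.
Art. XI. is a franchise of a national chain (not: is a worker-owned cooperative); revenue $2,325,000 > $225,000; vehicles 26 ≤ 28 → Annual License not required.
Art. XII. prepares food on-site; is a franchise of a national chain → Operating Authorization required.
Art. XIII. vehicles 26 ≥ 24; employees 94 ≥ 4; prepares food on-site → Municipal Registration not required.
Art. XIV. prepares food on-site; vehicles 26 ≤ 32 → Regulatory Authorization not required.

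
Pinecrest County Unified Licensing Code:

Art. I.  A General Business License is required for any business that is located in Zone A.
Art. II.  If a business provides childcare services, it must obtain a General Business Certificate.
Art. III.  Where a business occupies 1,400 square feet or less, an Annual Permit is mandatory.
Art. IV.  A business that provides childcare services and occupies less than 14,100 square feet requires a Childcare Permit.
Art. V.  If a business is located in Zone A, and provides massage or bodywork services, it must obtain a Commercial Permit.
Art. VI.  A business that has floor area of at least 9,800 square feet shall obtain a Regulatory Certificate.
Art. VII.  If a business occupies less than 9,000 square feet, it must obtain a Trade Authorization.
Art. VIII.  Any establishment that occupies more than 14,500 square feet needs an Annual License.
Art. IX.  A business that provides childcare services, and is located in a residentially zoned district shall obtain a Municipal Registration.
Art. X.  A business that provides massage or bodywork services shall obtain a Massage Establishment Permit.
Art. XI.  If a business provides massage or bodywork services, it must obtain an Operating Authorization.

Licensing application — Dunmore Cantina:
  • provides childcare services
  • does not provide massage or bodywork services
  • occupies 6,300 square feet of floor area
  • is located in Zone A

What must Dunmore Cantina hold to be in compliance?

Childcare Permit, General Business Certificate, General Business License, Trade Authorization

Art. I. is located in Zone A → General Business License required.
Art. II. provides childcare services → General Business Certificate required.
Art. III. floor area 6,300 square feet > 1,400 square feet → Annual Permit not required.
Art. IV. provides childcare services; floor area 6,300 square feet < 14,100 square feet → Childcare Permit required.
Art. V. is located in Zone A; does not provide massage or bodywork services → Commercial Permit not required.
Art. VI. floor area 6,300 square feet < 9,800 square feet → Regulatory Certificate not required.
Art. VII. floor area 6,300 square feet < 9,000 square feet → Trade Authorization required.
Art. VIII. floor area 6,300 square feet ≤ 14,500 square feet → Annual License not required.
Art. IX. provides childcare services; is located in Zone A (not: is located in a residentially zoned district) → Municipal Registration not required.
Art. X. does not provide massage or bodywork services → Massage Establishment Permit not required.
Art. XI. does not provide massage or bodywork services → Operating Authorization not required.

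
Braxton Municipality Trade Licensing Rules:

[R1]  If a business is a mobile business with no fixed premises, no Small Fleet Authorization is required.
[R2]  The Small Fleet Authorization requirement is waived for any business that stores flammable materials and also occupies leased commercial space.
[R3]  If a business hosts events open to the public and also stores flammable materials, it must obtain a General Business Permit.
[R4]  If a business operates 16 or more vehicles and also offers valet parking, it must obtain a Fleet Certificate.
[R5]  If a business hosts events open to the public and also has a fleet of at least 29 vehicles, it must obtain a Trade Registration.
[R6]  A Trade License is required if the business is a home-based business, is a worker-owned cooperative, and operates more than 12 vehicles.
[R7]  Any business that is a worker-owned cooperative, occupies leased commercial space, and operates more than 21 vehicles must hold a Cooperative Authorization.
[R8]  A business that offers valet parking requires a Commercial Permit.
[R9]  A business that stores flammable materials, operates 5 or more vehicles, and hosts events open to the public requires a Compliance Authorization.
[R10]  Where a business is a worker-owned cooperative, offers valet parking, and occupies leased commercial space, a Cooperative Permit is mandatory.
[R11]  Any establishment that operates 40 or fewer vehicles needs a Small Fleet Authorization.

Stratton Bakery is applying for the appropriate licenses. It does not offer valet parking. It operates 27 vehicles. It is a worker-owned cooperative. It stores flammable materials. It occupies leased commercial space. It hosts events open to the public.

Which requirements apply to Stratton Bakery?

Compliance Authorization, Cooperative Authorization, General Business Permit

[R1] occupies leased commercial space (not: is a mobile business with no fixed premises) → Small Fleet Authorization exemption does not apply.
[R2] stores flammable materials; occupies leased commercial space → exempt from Small Fleet Authorization.
[R3] hosts events open to the public; stores flammable materials → General Business Permit required.
[R4] vehicles 27 ≥ 16; does not offer valet parking → Fleet Certificate not required.
[R5] hosts events open to the public; vehicles 27 < 29 → Trade Registration not required.
[R6] occupies leased commercial space (not: is a home-based business); is a worker-owned cooperative; vehicles 27 > 12 → Trade License not required.
[R7] is a worker-owned cooperative; occupies leased commercial space; vehicles 27 > 21 → Cooperative Authorization required.
[R8] does not offer valet parking → Commercial Permit not required.
[R9] stores flammable materials; vehicles 27 ≥ 5; hosts events open to the public → Compliance Authorization required.
[R10] is a worker-owned cooperative; does not offer valet parking; occupies leased commercial space → Cooperative Permit not required.
[R11] vehicles 27 ≤ 40 → Small Fleet Authorization required.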